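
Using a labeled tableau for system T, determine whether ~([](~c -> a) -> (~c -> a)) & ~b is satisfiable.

1. ~([](~c -> a) -> (~c -> a)) & ~b, w0
2. ~([](~c -> a) -> (~c -> a)), w0
3. ~b, w0
4. [](~c -> a), w0
5. ~(~c -> a), w0
6. ~c, w0
7. ~a, w0
8. ~c -> a, w0
9. a, w0
Accessibility: w0Rw0
Branch closes: a and ~a both at w0.
Every branch closes; the branch above is one of them.

Unsatisfiable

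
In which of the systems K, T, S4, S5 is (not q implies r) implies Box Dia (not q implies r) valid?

S4-tableau for the negation not ((not q implies r) implies Box Dia (not q implies r)):
1. not ((not q implies r) implies Box Dia (not q implies r)), 0
2. not q implies r, 0
3. not Box Dia (not q implies r), 0
4. r, 0
5. not Dia (not q implies r), 1
6. not (not q implies r), 1
7. not q, 1
8. not r, 1
Accessibility: 0R0, 0R1, 1R1
Complete open branch: countermodel on an S4-frame, so not valid in S4, nor in K, T (the same frame is also a K-frame and a T-frame).
S5-tableau for the negation not ((not q implies r) implies Box Dia (not q implies r)):
1. not ((not q implies r) implies Box Dia (not q implies r)), 0
2. not q implies r, 0
3. not Box Dia (not q implies r), 0
4. r, 0
5. not Dia (not q implies r), 1
6. not (not q implies r), 0
7. not q, 0
8. not r, 0
Accessibility: 0R0, 0R1, 1R0, 1R1
Branch closes: r and not r both at 0.
Every branch closes (one shown): valid in S5.

S5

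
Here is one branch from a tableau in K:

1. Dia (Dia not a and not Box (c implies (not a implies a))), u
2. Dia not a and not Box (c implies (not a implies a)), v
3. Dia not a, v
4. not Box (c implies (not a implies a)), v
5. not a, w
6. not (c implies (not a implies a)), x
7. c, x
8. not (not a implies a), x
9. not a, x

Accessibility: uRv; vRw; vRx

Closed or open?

No world carries both an atom and its negation.

Open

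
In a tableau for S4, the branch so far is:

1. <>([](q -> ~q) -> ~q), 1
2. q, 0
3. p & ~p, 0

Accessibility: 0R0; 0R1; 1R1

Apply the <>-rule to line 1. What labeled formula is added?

a fresh world 2 with 1R2, and [](q -> ~q) -> ~q at 2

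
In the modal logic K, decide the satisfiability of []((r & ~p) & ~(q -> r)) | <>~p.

1. []((r & ~p) & ~(q -> r)) | <>~p, w0
2. <>~p, w0
3. ~p, w1
Accessibility: w0Rw1

Satisfiable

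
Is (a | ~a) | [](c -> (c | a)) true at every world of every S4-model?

Valid in S4

Tableau for the negation ~((a | ~a) | [](c -> (c | a))):
1. ~((a | ~a) | [](c -> (c | a))), u
2. ~(a | ~a), u
3. ~[](c -> (c | a)), u
4. ~a, u
5. a, u
Accessibility: uRu
Branch closes: a and ~a both at u.
All branches of the negation close; one closing branch shown above.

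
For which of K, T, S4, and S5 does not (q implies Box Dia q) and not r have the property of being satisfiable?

K, T, S4

S5-tableau for the formula:
1. not (q implies Box Dia q) and not r, 0
2. not (q implies Box Dia q), 0
3. not r, 0
4. q, 0
5. not Box Dia q, 0
6. not Dia q, 1
7. not q, 0
Accessibility: 0R0, 0R1, 1R0, 1R1
Branch closes: q and not q both at 0.
Every branch closes (one shown): unsatisfiable in S5.
S4-tableau for the formula:
1. not (q implies Box Dia q) and not r, 0
2. not (q implies Box Dia q), 0
3. not r, 0
4. q, 0
5. not Box Dia q, 0
6. not Dia q, 1
7. not q, 1
Accessibility: 0R0, 0R1, 1R1
Complete open branch: satisfiable in S4, hence also in K, T (this S4-model is also a K-model and a T-model).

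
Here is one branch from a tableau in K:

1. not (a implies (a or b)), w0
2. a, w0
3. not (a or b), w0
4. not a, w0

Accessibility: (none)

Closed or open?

Closed

Both a and not a appear at w0.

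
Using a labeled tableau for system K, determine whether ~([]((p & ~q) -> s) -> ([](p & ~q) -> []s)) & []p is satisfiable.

1. ~([]((p & ~q) -> s) -> ([](p & ~q) -> []s)) & []p, w0
2. ~([]((p & ~q) -> s) -> ([](p & ~q) -> []s)), w0   [&-rule on 1]
3. []p, w0   [&-rule on 1]
4. []((p & ~q) -> s), w0   [~->-rule on 2]
5. ~([](p & ~q) -> []s), w0   [~->-rule on 2]
6. [](p & ~q), w0   [~->-rule on 5]
7. ~[]s, w0   [~->-rule on 5]
8. ~s, w1   [~[]-rule on 7: fresh world w1, w0Rw1]
9. p, w1   [[]-rule on 3 via w0Rw1]
10. (p & ~q) -> s, w1   [[]-rule on 4 via w0Rw1]
11. p & ~q, w1   [[]-rule on 6 via w0Rw1]
12. ~q, w1   [&-rule on 11]
13. ~(p & ~q), w1   [->-rule on 10 (branches; this branch)]
14. q, w1   [~&-rule on 13 (branches; this branch)]
Accessibility: w0Rw1
Branch closes: q and ~q both at w1.
Every branch closes; the branch above is one of them.

Unsatisfiable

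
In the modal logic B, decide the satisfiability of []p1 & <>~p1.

Unsatisfiable

1. []p1 & <>~p1, u
2. []p1, u
3. <>~p1, u
4. p1, u
5. ~p1, v
6. p1, v
Accessibility: uRu, uRv, vRu, vRv
Branch closes: p1 and ~p1 both at v.
(One branch shown.) All branches close.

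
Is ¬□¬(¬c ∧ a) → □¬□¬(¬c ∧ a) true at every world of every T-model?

Invalid (countermodel exists)

Tableau for the negation ¬(¬□¬(¬c ∧ a) → □¬□¬(¬c ∧ a)):
1. ¬(¬□¬(¬c ∧ a) → □¬□¬(¬c ∧ a)), w0
2. ¬□¬(¬c ∧ a), w0
3. ¬□¬□¬(¬c ∧ a), w0
4. ¬c ∧ a, w1
5. ¬c, w1
6. a, w1
7. □¬(¬c ∧ a), w2
8. ¬(¬c ∧ a), w2
9. ¬a, w2
Accessibility: w0Rw0, w0Rw1, w0Rw2, w1Rw1, w2Rw2
The negation has an open branch (countermodel exists).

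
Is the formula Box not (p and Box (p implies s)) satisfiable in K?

1. Box not (p and Box (p implies s)), w0

Yes, satisfiable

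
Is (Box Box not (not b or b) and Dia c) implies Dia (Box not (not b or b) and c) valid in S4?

Valid

Tableau for the negation not ((Box Box not (not b or b) and Dia c) implies Dia (Box not (not b or b) and c)):
1. not ((Box Box not (not b or b) and Dia c) implies Dia (Box not (not b or b) and c)), w0
2. Box Box not (not b or b) and Dia c, w0
3. not Dia (Box not (not b or b) and c), w0
4. Box Box not (not b or b), w0
5. Dia c, w0
6. not (Box not (not b or b) and c), w0
7. Box not (not b or b), w0
8. not (not b or b), w0
9. b, w0
10. not b, w0
Accessibility: w0Rw0
Branch closes: b and not b both at w0.
Every branch of the negation's tableau closes; the branch above is one of them.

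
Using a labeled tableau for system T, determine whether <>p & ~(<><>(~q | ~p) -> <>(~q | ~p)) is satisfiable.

Satisfiable

1. <>p & ~(<><>(~q | ~p) -> <>(~q | ~p)), w0
2. <>p, w0
3. ~(<><>(~q | ~p) -> <>(~q | ~p)), w0
4. <><>(~q | ~p), w0
5. ~<>(~q | ~p), w0
6. ~(~q | ~p), w0
7. q, w0
8. p, w0
9. p, w1
10. ~(~q | ~p), w1
11. q, w1
12. <>(~q | ~p), w2
13. ~(~q | ~p), w2
14. q, w2
15. p, w2
16. ~q | ~p, w3
17. ~p, w3
Accessibility: w0Rw0, w0Rw1, w0Rw2, w1Rw1, w2Rw2, w2Rw3, w3Rw3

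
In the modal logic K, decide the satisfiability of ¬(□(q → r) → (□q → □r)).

Unsatisfiable (every branch closes)

1. ¬(□(q → r) → (□q → □r)), u
2. □(q → r), u
3. ¬(□q → □r), u
4. □q, u
5. ¬□r, u
6. ¬r, v
7. q → r, v
8. q, v
9. r, v
Accessibility: uRv
Branch closes: r and ¬r both at v.
All branches of the tableau close; one closing branch shown above.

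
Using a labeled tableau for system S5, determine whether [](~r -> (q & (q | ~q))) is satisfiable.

Satisfiable (open branch found)

1. [](~r -> (q & (q | ~q))), u
2. ~r -> (q & (q | ~q)), u
3. q & (q | ~q), u
4. q, u
5. q | ~q, u
Accessibility: uRu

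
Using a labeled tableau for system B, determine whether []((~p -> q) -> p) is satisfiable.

Yes, satisfiable

1. []((~p -> q) -> p), u
2. (~p -> q) -> p, u
3. p, u
Accessibility: uRu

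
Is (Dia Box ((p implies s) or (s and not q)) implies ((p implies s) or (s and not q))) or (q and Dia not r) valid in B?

Valid

Tableau for the negation not ((Dia Box ((p implies s) or (s and not q)) implies ((p implies s) or (s and not q))) or (q and Dia not r)):
1. not ((Dia Box ((p implies s) or (s and not q)) implies ((p implies s) or (s and not q))) or (q and Dia not r)), u
2. not (Dia Box ((p implies s) or (s and not q)) implies ((p implies s) or (s and not q))), u
3. not (q and Dia not r), u
4. Dia Box ((p implies s) or (s and not q)), u
5. not ((p implies s) or (s and not q)), u
6. not (p implies s), u
7. not (s and not q), u
8. p, u
9. not s, u
10. not Dia not r, u
11. r, u
12. q, u
13. Box ((p implies s) or (s and not q)), v
14. r, v
15. (p implies s) or (s and not q), u
16. (p implies s) or (s and not q), v
17. p implies s, u
18. s and not q, v
19. s, v
20. not q, v
21. s, u
Accessibility: uRu, uRv, vRu, vRv
Branch closes: s and not s both at u.
Every branch of the negation's tableau closes; the branch above is one of them.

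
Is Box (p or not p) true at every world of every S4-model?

Valid

Tableau for the negation not Box (p or not p):
1. not Box (p or not p), 0
2. not (p or not p), 1   [neg-Box-rule on 1: fresh world 1, 0R1]
3. not p, 1   [neg-or-rule on 2]
4. p, 1   [neg-or-rule on 2]
Accessibility: 0R0, 0R1, 1R1
Branch closes: p and not p both at 1.
All branches of the negation close; one closing branch shown above.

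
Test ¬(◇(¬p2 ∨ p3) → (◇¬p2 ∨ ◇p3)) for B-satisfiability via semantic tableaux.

1. ¬(◇(¬p2 ∨ p3) → (◇¬p2 ∨ ◇p3)), 0
2. ◇(¬p2 ∨ p3), 0
3. ¬(◇¬p2 ∨ ◇p3), 0
4. ¬◇¬p2, 0
5. ¬◇p3, 0
6. p2, 0
7. ¬p3, 0
8. ¬p2 ∨ p3, 1
9. p2, 1
10. ¬p3, 1
11. p3, 1
Accessibility: 0R0, 0R1, 1R0, 1R1
Branch closes: p3 and ¬p3 both at 1.
All branches of the tableau close; one closing branch shown above.

Unsatisfiable (every branch closes)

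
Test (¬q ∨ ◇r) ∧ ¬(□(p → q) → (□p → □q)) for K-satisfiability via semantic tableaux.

No, unsatisfiable

1. (¬q ∨ ◇r) ∧ ¬(□(p → q) → (□p → □q)), u
2. ¬q ∨ ◇r, u
3. ¬(□(p → q) → (□p → □q)), u
4. □(p → q), u
5. ¬(□p → □q), u
6. □p, u
7. ¬□q, u
8. ◇r, u
9. ¬q, v
10. p → q, v
11. p, v
12. q, v
Accessibility: uRv
Branch closes: q and ¬q both at v.
(One branch shown.) All branches close.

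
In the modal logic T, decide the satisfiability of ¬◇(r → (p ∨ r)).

No, unsatisfiable

1. ¬◇(r → (p ∨ r)), 0
2. ¬(r → (p ∨ r)), 0
3. r, 0
4. ¬(p ∨ r), 0
5. ¬p, 0
6. ¬r, 0
Accessibility: 0R0
Branch closes: r and ¬r both at 0.
(One branch shown.) All branches close.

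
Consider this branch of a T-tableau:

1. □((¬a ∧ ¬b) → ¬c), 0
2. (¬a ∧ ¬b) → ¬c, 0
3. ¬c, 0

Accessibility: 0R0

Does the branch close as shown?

No world carries both an atom and its negation.

Not closed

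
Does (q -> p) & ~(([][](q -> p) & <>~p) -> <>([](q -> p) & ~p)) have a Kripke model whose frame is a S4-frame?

No, unsatisfiable

1. (q -> p) & ~(([][](q -> p) & <>~p) -> <>([](q -> p) & ~p)), u
2. q -> p, u   [&-rule on 1]
3. ~(([][](q -> p) & <>~p) -> <>([](q -> p) & ~p)), u   [&-rule on 1]
4. [][](q -> p) & <>~p, u   [~->-rule on 3]
5. ~<>([](q -> p) & ~p), u   [~->-rule on 3]
6. [][](q -> p), u   [&-rule on 4]
7. <>~p, u   [&-rule on 4]
8. ~([](q -> p) & ~p), u   [~<>-rule on 5 via uRu]
9. [](q -> p), u   [[]-rule on 6 via uRu]
10. p, u   [->-rule on 2 (branches; this branch)]
11. ~p, v   [<>-rule on 7: fresh world v, uRv]
12. ~([](q -> p) & ~p), v   [~<>-rule on 5 via uRv]
13. [](q -> p), v   [[]-rule on 6 via uRv]
14. q -> p, v   [[]-rule on 9 via uRv]
15. ~[](q -> p), v   [~&-rule on 12 (branches; this branch)]
16. ~q, v   [->-rule on 14 (branches; this branch)]
17. ~(q -> p), w   [~[]-rule on 15: fresh world w, vRw]
18. q, w   [~->-rule on 17]
19. ~p, w   [~->-rule on 17]
20. ~([](q -> p) & ~p), w   [~<>-rule on 5 via uRw]
21. [](q -> p), w   [[]-rule on 6 via uRw]
22. q -> p, w   [[]-rule on 9 via uRw]
23. ~[](q -> p), w   [~&-rule on 20 (branches; this branch)]
24. p, w   [->-rule on 22 (branches; this branch)]
Accessibility: uRu, uRv, uRw, vRv, vRw, wRw
Branch closes: p and ~p both at w.
Every branch closes; the branch above is one of them.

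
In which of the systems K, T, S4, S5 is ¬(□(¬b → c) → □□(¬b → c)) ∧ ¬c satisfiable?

K, T

T-tableau for the formula:
1. ¬(□(¬b → c) → □□(¬b → c)) ∧ ¬c, u
2. ¬(□(¬b → c) → □□(¬b → c)), u   [∧-rule on 1]
3. ¬c, u   [∧-rule on 1]
4. □(¬b → c), u   [¬→-rule on 2]
5. ¬□□(¬b → c), u   [¬→-rule on 2]
6. ¬b → c, u   [□-rule on 4 via uRu]
7. b, u   [→-rule on 6 (branches; this branch)]
8. ¬□(¬b → c), v   [¬□-rule on 5: fresh world v, uRv]
9. ¬b → c, v   [□-rule on 4 via uRv]
10. c, v   [→-rule on 9 (branches; this branch)]
11. ¬(¬b → c), w   [¬□-rule on 8: fresh world w, vRw]
12. ¬b, w   [¬→-rule on 11]
13. ¬c, w   [¬→-rule on 11]
Accessibility: uRu, uRv, vRv, vRw, wRw
Complete open branch: satisfiable in T, hence also in K (this T-model is also a K-model).
S4-tableau for the formula:
1. ¬(□(¬b → c) → □□(¬b → c)) ∧ ¬c, u
2. ¬(□(¬b → c) → □□(¬b → c)), u   [∧-rule on 1]
3. ¬c, u   [∧-rule on 1]
4. □(¬b → c), u   [¬→-rule on 2]
5. ¬□□(¬b → c), u   [¬→-rule on 2]
6. ¬b → c, u   [□-rule on 4 via uRu]
7. b, u   [→-rule on 6 (branches; this branch)]
8. ¬□(¬b → c), v   [¬□-rule on 5: fresh world v, uRv]
9. ¬b → c, v   [□-rule on 4 via uRv]
10. c, v   [→-rule on 9 (branches; this branch)]
11. ¬(¬b → c), w   [¬□-rule on 8: fresh world w, vRw]
12. ¬b, w   [¬→-rule on 11]
13. ¬c, w   [¬→-rule on 11]
14. ¬b → c, w   [□-rule on 4 via uRw]
15. c, w   [→-rule on 14 (branches; this branch)]
Accessibility: uRu, uRv, uRw, vRv, vRw, wRw
Branch closes: c and ¬c both at w.
Every branch closes (one shown): unsatisfiable in S4, hence also in S5 (every S5-frame is an S4-frame).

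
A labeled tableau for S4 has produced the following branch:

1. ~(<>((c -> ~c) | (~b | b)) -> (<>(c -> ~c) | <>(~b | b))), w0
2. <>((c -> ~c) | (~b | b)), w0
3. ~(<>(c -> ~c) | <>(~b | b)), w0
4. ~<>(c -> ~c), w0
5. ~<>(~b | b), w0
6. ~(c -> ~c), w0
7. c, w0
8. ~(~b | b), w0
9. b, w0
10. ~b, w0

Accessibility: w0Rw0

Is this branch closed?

Closed

Both b and ~b appear at w0.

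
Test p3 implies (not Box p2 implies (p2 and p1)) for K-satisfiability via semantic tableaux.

1. p3 implies (not Box p2 implies (p2 and p1)), u
2. not Box p2 implies (p2 and p1), u
3. p2 and p1, u
4. p2, u
5. p1, u

Satisfiable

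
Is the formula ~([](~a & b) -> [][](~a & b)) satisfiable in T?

Satisfiable (open branch found)

1. ~([](~a & b) -> [][](~a & b)), w0
2. [](~a & b), w0   [~->-rule on 1]
3. ~[][](~a & b), w0   [~->-rule on 1]
4. ~a & b, w0   [[]-rule on 2 via w0Rw0]
5. ~a, w0   [&-rule on 4]
6. b, w0   [&-rule on 4]
7. ~[](~a & b), w1   [~[]-rule on 3: fresh world w1, w0Rw1]
8. ~a & b, w1   [[]-rule on 2 via w0Rw1]
9. ~a, w1   [&-rule on 8]
10. b, w1   [&-rule on 8]
11. ~(~a & b), w2   [~[]-rule on 7: fresh world w2, w1Rw2]
12. ~b, w2   [~&-rule on 11 (branches; this branch)]
Accessibility: w0Rw0, w0Rw1, w1Rw1, w1Rw2, w2Rw2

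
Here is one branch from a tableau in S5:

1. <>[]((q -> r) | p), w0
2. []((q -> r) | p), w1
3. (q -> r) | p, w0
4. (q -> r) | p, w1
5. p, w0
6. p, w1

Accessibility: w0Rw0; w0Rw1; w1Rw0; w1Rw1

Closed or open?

There is no literal clash: for every atom and world, at most one sign appears.

Open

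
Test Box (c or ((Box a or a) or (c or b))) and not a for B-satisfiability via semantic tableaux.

1. Box (c or ((Box a or a) or (c or b))) and not a, 0
2. Box (c or ((Box a or a) or (c or b))), 0   [and-rule on 1]
3. not a, 0   [and-rule on 1]
4. c or ((Box a or a) or (c or b)), 0   [Box-rule on 2 via 0R0]
5. (Box a or a) or (c or b), 0   [or-rule on 4 (branches; this branch)]
6. c or b, 0   [or-rule on 5 (branches; this branch)]
7. b, 0   [or-rule on 6 (branches; this branch)]
Accessibility: 0R0

Satisfiable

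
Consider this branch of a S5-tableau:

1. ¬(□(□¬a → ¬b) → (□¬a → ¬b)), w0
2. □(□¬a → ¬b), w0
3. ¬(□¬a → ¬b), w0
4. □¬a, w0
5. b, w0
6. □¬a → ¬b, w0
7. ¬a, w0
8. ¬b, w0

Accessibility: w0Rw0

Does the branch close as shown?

Closed

Both b and ¬b appear at w0.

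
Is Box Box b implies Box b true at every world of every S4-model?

Tableau for the negation not (Box Box b implies Box b):
1. not (Box Box b implies Box b), 0
2. Box Box b, 0
3. not Box b, 0
4. Box b, 0
5. b, 0
6. not b, 1
7. Box b, 1
8. b, 1
Accessibility: 0R0, 0R1, 1R1
Branch closes: b and not b both at 1.
Every branch of the negation's tableau closes; the branch above is one of them.

Valid in S4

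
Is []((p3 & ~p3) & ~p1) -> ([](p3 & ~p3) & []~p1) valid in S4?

Tableau for the negation ~([]((p3 & ~p3) & ~p1) -> ([](p3 & ~p3) & []~p1)):
1. ~([]((p3 & ~p3) & ~p1) -> ([](p3 & ~p3) & []~p1)), w0
2. []((p3 & ~p3) & ~p1), w0
3. ~([](p3 & ~p3) & []~p1), w0
4. (p3 & ~p3) & ~p1, w0
5. p3 & ~p3, w0
6. ~p1, w0
7. p3, w0
8. ~p3, w0
Accessibility: w0Rw0
Branch closes: p3 and ~p3 both at w0.
Every branch of the negation's tableau closes; the branch above is one of them.

Valid in S4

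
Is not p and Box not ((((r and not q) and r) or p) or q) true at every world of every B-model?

No, not valid

Tableau for the negation not (not p and Box not ((((r and not q) and r) or p) or q)):
1. not (not p and Box not ((((r and not q) and r) or p) or q)), u
2. not Box not ((((r and not q) and r) or p) or q), u
3. (((r and not q) and r) or p) or q, v
4. q, v
Accessibility: uRu, uRv, vRu, vRv
The negation has an open branch (countermodel exists).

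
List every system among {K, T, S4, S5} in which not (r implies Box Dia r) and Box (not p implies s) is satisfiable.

S5-tableau for the formula:
1. not (r implies Box Dia r) and Box (not p implies s), 0
2. not (r implies Box Dia r), 0
3. Box (not p implies s), 0
4. r, 0
5. not Box Dia r, 0
6. not p implies s, 0
7. s, 0
8. not Dia r, 1
9. not p implies s, 1
10. not r, 0
Accessibility: 0R0, 0R1, 1R0, 1R1
Branch closes: r and not r both at 0.
Every branch closes (one shown): unsatisfiable in S5.
S4-tableau for the formula:
1. not (r implies Box Dia r) and Box (not p implies s), 0
2. not (r implies Box Dia r), 0
3. Box (not p implies s), 0
4. r, 0
5. not Box Dia r, 0
6. not p implies s, 0
7. s, 0
8. not Dia r, 1
9. not p implies s, 1
10. not r, 1
11. s, 1
Accessibility: 0R0, 0R1, 1R1
Complete open branch: satisfiable in S4, hence also in K, T (this S4-model is also a K-model and a T-model).

K, T, S4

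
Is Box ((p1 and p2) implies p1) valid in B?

Valid in B

Tableau for the negation not Box ((p1 and p2) implies p1):
1. not Box ((p1 and p2) implies p1), 0
2. not ((p1 and p2) implies p1), 1   [neg-Box-rule on 1: fresh world 1, 0R1]
3. p1 and p2, 1   [neg-implies-rule on 2]
4. not p1, 1   [neg-implies-rule on 2]
5. p1, 1   [and-rule on 3]
6. p2, 1   [and-rule on 3]
Accessibility: 0R0, 0R1, 1R0, 1R1
Branch closes: p1 and not p1 both at 1.
All branches of the negation close; one closing branch shown above.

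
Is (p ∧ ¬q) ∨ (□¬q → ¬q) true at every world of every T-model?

Valid

Tableau for the negation ¬((p ∧ ¬q) ∨ (□¬q → ¬q)):
1. ¬((p ∧ ¬q) ∨ (□¬q → ¬q)), u
2. ¬(p ∧ ¬q), u   [¬∨-rule on 1]
3. ¬(□¬q → ¬q), u   [¬∨-rule on 1]
4. □¬q, u   [¬→-rule on 3]
5. q, u   [¬→-rule on 3]
6. ¬q, u   [□-rule on 4 via uRu]
Accessibility: uRu
Branch closes: q and ¬q both at u.
All branches of the negation close; one closing branch shown above.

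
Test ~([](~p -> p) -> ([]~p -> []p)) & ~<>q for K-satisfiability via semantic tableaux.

1. ~([](~p -> p) -> ([]~p -> []p)) & ~<>q, u
2. ~([](~p -> p) -> ([]~p -> []p)), u
3. ~<>q, u
4. [](~p -> p), u
5. ~([]~p -> []p), u
6. []~p, u
7. ~[]p, u
8. ~p, v
9. ~q, v
10. ~p -> p, v
11. p, v
Accessibility: uRv
Branch closes: p and ~p both at v.
(One branch shown.) All branches close.

No, unsatisfiable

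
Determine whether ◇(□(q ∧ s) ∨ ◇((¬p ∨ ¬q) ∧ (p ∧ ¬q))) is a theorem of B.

Invalid (countermodel exists)

Tableau for the negation ¬◇(□(q ∧ s) ∨ ◇((¬p ∨ ¬q) ∧ (p ∧ ¬q))):
1. ¬◇(□(q ∧ s) ∨ ◇((¬p ∨ ¬q) ∧ (p ∧ ¬q))), u
2. ¬(□(q ∧ s) ∨ ◇((¬p ∨ ¬q) ∧ (p ∧ ¬q))), u
3. ¬□(q ∧ s), u
4. ¬◇((¬p ∨ ¬q) ∧ (p ∧ ¬q)), u
5. ¬((¬p ∨ ¬q) ∧ (p ∧ ¬q)), u
6. ¬(p ∧ ¬q), u
7. q, u
8. ¬(q ∧ s), v
9. ¬(□(q ∧ s) ∨ ◇((¬p ∨ ¬q) ∧ (p ∧ ¬q))), v
10. ¬□(q ∧ s), v
11. ¬◇((¬p ∨ ¬q) ∧ (p ∧ ¬q)), v
12. ¬((¬p ∨ ¬q) ∧ (p ∧ ¬q)), v
13. ¬s, v
14. ¬(p ∧ ¬q), v
15. q, v
16. ¬(q ∧ s), w
17. ¬((¬p ∨ ¬q) ∧ (p ∧ ¬q)), w
18. ¬s, w
19. ¬(p ∧ ¬q), w
20. q, w
Accessibility: uRu, uRv, vRu, vRv, vRw, wRv, wRw
The negation has an open branch (countermodel exists).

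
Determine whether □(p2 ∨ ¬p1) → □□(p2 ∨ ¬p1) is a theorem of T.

Tableau for the negation ¬(□(p2 ∨ ¬p1) → □□(p2 ∨ ¬p1)):
1. ¬(□(p2 ∨ ¬p1) → □□(p2 ∨ ¬p1)), 0
2. □(p2 ∨ ¬p1), 0
3. ¬□□(p2 ∨ ¬p1), 0
4. p2 ∨ ¬p1, 0
5. ¬p1, 0
6. ¬□(p2 ∨ ¬p1), 1
7. p2 ∨ ¬p1, 1
8. ¬p1, 1
9. ¬(p2 ∨ ¬p1), 2
10. ¬p2, 2
11. p1, 2
Accessibility: 0R0, 0R1, 1R1, 1R2, 2R2
The negation has an open branch (countermodel exists).

Invalid (countermodel exists)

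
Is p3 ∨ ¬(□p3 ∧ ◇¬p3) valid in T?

Tableau for the negation ¬(p3 ∨ ¬(□p3 ∧ ◇¬p3)):
1. ¬(p3 ∨ ¬(□p3 ∧ ◇¬p3)), 0
2. ¬p3, 0
3. □p3 ∧ ◇¬p3, 0
4. □p3, 0
5. ◇¬p3, 0
6. p3, 0
Accessibility: 0R0
Branch closes: p3 and ¬p3 both at 0.
All branches of the negation close; one closing branch shown above.

Valid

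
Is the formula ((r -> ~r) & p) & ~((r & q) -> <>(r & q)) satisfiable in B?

1. ((r -> ~r) & p) & ~((r & q) -> <>(r & q)), w0
2. (r -> ~r) & p, w0
3. ~((r & q) -> <>(r & q)), w0
4. r -> ~r, w0
5. p, w0
6. r & q, w0
7. ~<>(r & q), w0
8. r, w0
9. q, w0
10. ~(r & q), w0
11. ~r, w0
Accessibility: w0Rw0
Branch closes: r and ~r both at w0.
All branches of the tableau close; one closing branch shown above.

Unsatisfiable (every branch closes)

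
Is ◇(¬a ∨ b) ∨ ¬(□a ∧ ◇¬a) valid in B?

Tableau for the negation ¬(◇(¬a ∨ b) ∨ ¬(□a ∧ ◇¬a)):
1. ¬(◇(¬a ∨ b) ∨ ¬(□a ∧ ◇¬a)), 0
2. ¬◇(¬a ∨ b), 0
3. □a ∧ ◇¬a, 0
4. □a, 0
5. ◇¬a, 0
6. ¬(¬a ∨ b), 0
7. a, 0
8. ¬b, 0
9. ¬a, 1
10. ¬(¬a ∨ b), 1
11. a, 1
12. ¬b, 1
Accessibility: 0R0, 0R1, 1R0, 1R1
Branch closes: a and ¬a both at 1.
Every branch of the negation's tableau closes; the branch above is one of them.

Yes, valid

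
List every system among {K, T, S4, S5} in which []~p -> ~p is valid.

K-tableau for the negation ~([]~p -> ~p):
1. ~([]~p -> ~p), u
2. []~p, u   [~->-rule on 1]
3. p, u   [~->-rule on 1]
Complete open branch: countermodel on a K-frame, so not valid in K.
T-tableau for the negation ~([]~p -> ~p):
1. ~([]~p -> ~p), u
2. []~p, u   [~->-rule on 1]
3. p, u   [~->-rule on 1]
4. ~p, u   [[]-rule on 2 via uRu]
Accessibility: uRu
Branch closes: p and ~p both at u.
Every branch closes (one shown): valid in T, hence also in S4, S5 (every theorem of T is a theorem of S4 and S5).

T, S4, S5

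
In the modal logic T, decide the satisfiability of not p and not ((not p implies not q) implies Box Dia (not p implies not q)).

1. not p and not ((not p implies not q) implies Box Dia (not p implies not q)), w0
2. not p, w0   [and-rule on 1]
3. not ((not p implies not q) implies Box Dia (not p implies not q)), w0   [and-rule on 1]
4. not p implies not q, w0   [neg-implies-rule on 3]
5. not Box Dia (not p implies not q), w0   [neg-implies-rule on 3]
6. not q, w0   [implies-rule on 4 (branches; this branch)]
7. not Dia (not p implies not q), w1   [neg-Box-rule on 5: fresh world w1, w0Rw1]
8. not (not p implies not q), w1   [neg-Dia-rule on 7 via w1Rw1]
9. not p, w1   [neg-implies-rule on 8]
10. q, w1   [neg-implies-rule on 8]
Accessibility: w0Rw0, w0Rw1, w1Rw1

Yes, satisfiable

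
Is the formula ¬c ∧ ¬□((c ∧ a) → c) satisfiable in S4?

No, unsatisfiable

1. ¬c ∧ ¬□((c ∧ a) → c), 0
2. ¬c, 0   [∧-rule on 1]
3. ¬□((c ∧ a) → c), 0   [∧-rule on 1]
4. ¬((c ∧ a) → c), 1   [¬□-rule on 3: fresh world 1, 0R1]
5. c ∧ a, 1   [¬→-rule on 4]
6. ¬c, 1   [¬→-rule on 4]
7. c, 1   [∧-rule on 5]
8. a, 1   [∧-rule on 5]
Accessibility: 0R0, 0R1, 1R1
Branch closes: c and ¬c both at 1.
Every branch closes; the branch above is one of them.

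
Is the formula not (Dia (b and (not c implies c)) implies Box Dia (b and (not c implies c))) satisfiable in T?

Satisfiable

1. not (Dia (b and (not c implies c)) implies Box Dia (b and (not c implies c))), 0
2. Dia (b and (not c implies c)), 0
3. not Box Dia (b and (not c implies c)), 0
4. b and (not c implies c), 1
5. b, 1
6. not c implies c, 1
7. c, 1
8. not Dia (b and (not c implies c)), 2
9. not (b and (not c implies c)), 2
10. not (not c implies c), 2
11. not c, 2
Accessibility: 0R0, 0R1, 0R2, 1R1, 2R2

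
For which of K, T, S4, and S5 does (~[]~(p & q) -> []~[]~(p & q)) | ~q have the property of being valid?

S5

S4-tableau for the negation ~((~[]~(p & q) -> []~[]~(p & q)) | ~q):
1. ~((~[]~(p & q) -> []~[]~(p & q)) | ~q), w0
2. ~(~[]~(p & q) -> []~[]~(p & q)), w0
3. q, w0
4. ~[]~(p & q), w0
5. ~[]~[]~(p & q), w0
6. p & q, w1
7. p, w1
8. q, w1
9. []~(p & q), w2
10. ~(p & q), w2
11. ~q, w2
Accessibility: w0Rw0, w0Rw1, w0Rw2, w1Rw1, w2Rw2
Complete open branch: countermodel on an S4-frame, so not valid in S4, nor in K, T (the same frame is also a K-frame and a T-frame).
S5-tableau for the negation ~((~[]~(p & q) -> []~[]~(p & q)) | ~q):
1. ~((~[]~(p & q) -> []~[]~(p & q)) | ~q), w0
2. ~(~[]~(p & q) -> []~[]~(p & q)), w0
3. q, w0
4. ~[]~(p & q), w0
5. ~[]~[]~(p & q), w0
6. p & q, w1
7. p, w1
8. q, w1
9. []~(p & q), w2
10. ~(p & q), w0
11. ~(p & q), w1
12. ~(p & q), w2
13. ~p, w0
14. ~q, w1
Accessibility: w0Rw0, w0Rw1, w0Rw2, w1Rw0, w1Rw1, w1Rw2, w2Rw0, w2Rw1, w2Rw2
Branch closes: q and ~q both at w1.
Every branch closes (one shown): valid in S5.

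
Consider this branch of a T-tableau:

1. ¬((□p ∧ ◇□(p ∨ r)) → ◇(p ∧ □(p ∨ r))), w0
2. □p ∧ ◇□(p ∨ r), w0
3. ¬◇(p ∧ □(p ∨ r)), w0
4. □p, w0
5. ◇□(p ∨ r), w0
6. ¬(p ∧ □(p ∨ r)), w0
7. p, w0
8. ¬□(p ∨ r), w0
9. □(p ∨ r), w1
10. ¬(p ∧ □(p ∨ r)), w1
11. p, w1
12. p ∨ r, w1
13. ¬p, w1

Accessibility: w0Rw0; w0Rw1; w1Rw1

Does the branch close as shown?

Yes, closed

Both p and ¬p appear at w1.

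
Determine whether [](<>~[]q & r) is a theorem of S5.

Tableau for the negation ~[](<>~[]q & r):
1. ~[](<>~[]q & r), 0
2. ~(<>~[]q & r), 1
3. ~r, 1
Accessibility: 0R0, 0R1, 1R0, 1R1
The negation has an open branch (countermodel exists).

Invalid (countermodel exists)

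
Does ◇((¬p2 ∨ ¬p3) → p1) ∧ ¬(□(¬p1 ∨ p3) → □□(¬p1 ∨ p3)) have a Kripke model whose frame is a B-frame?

1. ◇((¬p2 ∨ ¬p3) → p1) ∧ ¬(□(¬p1 ∨ p3) → □□(¬p1 ∨ p3)), 0
2. ◇((¬p2 ∨ ¬p3) → p1), 0   [∧-rule on 1]
3. ¬(□(¬p1 ∨ p3) → □□(¬p1 ∨ p3)), 0   [∧-rule on 1]
4. □(¬p1 ∨ p3), 0   [¬→-rule on 3]
5. ¬□□(¬p1 ∨ p3), 0   [¬→-rule on 3]
6. ¬p1 ∨ p3, 0   [□-rule on 4 via 0R0]
7. p3, 0   [∨-rule on 6 (branches; this branch)]
8. (¬p2 ∨ ¬p3) → p1, 1   [◇-rule on 2: fresh world 1, 0R1]
9. ¬p1 ∨ p3, 1   [□-rule on 4 via 0R1]
10. p1, 1   [→-rule on 8 (branches; this branch)]
11. p3, 1   [∨-rule on 9 (branches; this branch)]
12. ¬□(¬p1 ∨ p3), 2   [¬□-rule on 5: fresh world 2, 0R2]
13. ¬p1 ∨ p3, 2   [□-rule on 4 via 0R2]
14. p3, 2   [∨-rule on 13 (branches; this branch)]
15. ¬(¬p1 ∨ p3), 3   [¬□-rule on 12: fresh world 3, 2R3]
16. p1, 3   [¬∨-rule on 15]
17. ¬p3, 3   [¬∨-rule on 15]
Accessibility: 0R0, 0R1, 0R2, 1R0, 1R1, 2R0, 2R2, 2R3, 3R2, 3R3

Satisfiable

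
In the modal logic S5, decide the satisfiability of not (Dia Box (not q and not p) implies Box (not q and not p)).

1. not (Dia Box (not q and not p) implies Box (not q and not p)), 0
2. Dia Box (not q and not p), 0
3. not Box (not q and not p), 0
4. Box (not q and not p), 1
5. not q and not p, 0
6. not q, 0
7. not p, 0
8. not q and not p, 1
9. not q, 1
10. not p, 1
11. not (not q and not p), 2
12. not q and not p, 2
13. not q, 2
14. not p, 2
15. p, 2
Accessibility: 0R0, 0R1, 0R2, 1R0, 1R1, 1R2, 2R0, 2R1, 2R2
Branch closes: p and not p both at 2.
Every branch closes; the branch above is one of them.

Unsatisfiable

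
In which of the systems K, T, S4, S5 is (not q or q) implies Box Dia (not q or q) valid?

T-tableau for the negation not ((not q or q) implies Box Dia (not q or q)):
1. not ((not q or q) implies Box Dia (not q or q)), 0
2. not q or q, 0
3. not Box Dia (not q or q), 0
4. q, 0
5. not Dia (not q or q), 1
6. not (not q or q), 1
7. q, 1
8. not q, 1
Accessibility: 0R0, 0R1, 1R1
Branch closes: q and not q both at 1.
Every branch closes (one shown): valid in T, hence also in S4, S5 (every theorem of T is a theorem of S4 and S5).
K-tableau for the negation not ((not q or q) implies Box Dia (not q or q)):
1. not ((not q or q) implies Box Dia (not q or q)), 0
2. not q or q, 0
3. not Box Dia (not q or q), 0
4. q, 0
5. not Dia (not q or q), 1
Accessibility: 0R1
Complete open branch: countermodel on a K-frame, so not valid in K.

T, S4, S5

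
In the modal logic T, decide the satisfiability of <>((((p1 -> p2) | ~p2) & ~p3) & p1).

Satisfiable

1. <>((((p1 -> p2) | ~p2) & ~p3) & p1), 0
2. (((p1 -> p2) | ~p2) & ~p3) & p1, 1   [<>-rule on 1: fresh world 1, 0R1]
3. ((p1 -> p2) | ~p2) & ~p3, 1   [&-rule on 2]
4. p1, 1   [&-rule on 2]
5. (p1 -> p2) | ~p2, 1   [&-rule on 3]
6. ~p3, 1   [&-rule on 3]
7. ~p2, 1   [|-rule on 5 (branches; this branch)]
Accessibility: 0R0, 0R1, 1R1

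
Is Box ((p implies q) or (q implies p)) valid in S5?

Yes, valid

Tableau for the negation not Box ((p implies q) or (q implies p)):
1. not Box ((p implies q) or (q implies p)), 0
2. not ((p implies q) or (q implies p)), 1   [neg-Box-rule on 1: fresh world 1, 0R1]
3. not (p implies q), 1   [neg-or-rule on 2]
4. not (q implies p), 1   [neg-or-rule on 2]
5. p, 1   [neg-implies-rule on 3]
6. not q, 1   [neg-implies-rule on 3]
7. q, 1   [neg-implies-rule on 4]
8. not p, 1   [neg-implies-rule on 4]
Accessibility: 0R0, 0R1, 1R0, 1R1
Branch closes: q and not q both at 1.
All branches of the negation close; one closing branch shown above.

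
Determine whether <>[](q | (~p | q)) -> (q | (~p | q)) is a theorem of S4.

Tableau for the negation ~(<>[](q | (~p | q)) -> (q | (~p | q))):
1. ~(<>[](q | (~p | q)) -> (q | (~p | q))), 0
2. <>[](q | (~p | q)), 0
3. ~(q | (~p | q)), 0
4. ~q, 0
5. ~(~p | q), 0
6. p, 0
7. [](q | (~p | q)), 1
8. q | (~p | q), 1
9. ~p | q, 1
10. q, 1
Accessibility: 0R0, 0R1, 1R1
The negation has an open branch (countermodel exists).

Not valid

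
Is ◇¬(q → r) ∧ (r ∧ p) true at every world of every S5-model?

Tableau for the negation ¬(◇¬(q → r) ∧ (r ∧ p)):
1. ¬(◇¬(q → r) ∧ (r ∧ p)), u
2. ¬(r ∧ p), u   [¬∧-rule on 1 (branches; this branch)]
3. ¬p, u   [¬∧-rule on 2 (branches; this branch)]
Accessibility: uRu
The negation has an open branch (countermodel exists).

Invalid (countermodel exists)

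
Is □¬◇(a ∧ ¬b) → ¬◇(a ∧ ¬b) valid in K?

No, not valid

Tableau for the negation ¬(□¬◇(a ∧ ¬b) → ¬◇(a ∧ ¬b)):
1. ¬(□¬◇(a ∧ ¬b) → ¬◇(a ∧ ¬b)), u
2. □¬◇(a ∧ ¬b), u
3. ◇(a ∧ ¬b), u
4. a ∧ ¬b, v
5. a, v
6. ¬b, v
7. ¬◇(a ∧ ¬b), v
Accessibility: uRv
The negation has an open branch (countermodel exists).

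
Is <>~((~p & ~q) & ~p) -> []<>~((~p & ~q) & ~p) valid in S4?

No, not valid

Tableau for the negation ~(<>~((~p & ~q) & ~p) -> []<>~((~p & ~q) & ~p)):
1. ~(<>~((~p & ~q) & ~p) -> []<>~((~p & ~q) & ~p)), u
2. <>~((~p & ~q) & ~p), u
3. ~[]<>~((~p & ~q) & ~p), u
4. ~((~p & ~q) & ~p), v
5. p, v
6. ~<>~((~p & ~q) & ~p), w
7. (~p & ~q) & ~p, w
8. ~p & ~q, w
9. ~p, w
10. ~q, w
Accessibility: uRu, uRv, uRw, vRv, wRw
The negation has an open branch (countermodel exists).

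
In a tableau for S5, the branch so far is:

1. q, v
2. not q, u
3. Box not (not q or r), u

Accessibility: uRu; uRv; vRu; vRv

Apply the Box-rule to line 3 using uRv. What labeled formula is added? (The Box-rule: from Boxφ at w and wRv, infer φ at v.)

not (not q or r), v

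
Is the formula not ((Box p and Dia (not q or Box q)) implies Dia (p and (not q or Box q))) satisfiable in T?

No, unsatisfiable

1. not ((Box p and Dia (not q or Box q)) implies Dia (p and (not q or Box q))), u
2. Box p and Dia (not q or Box q), u
3. not Dia (p and (not q or Box q)), u
4. Box p, u
5. Dia (not q or Box q), u
6. not (p and (not q or Box q)), u
7. p, u
8. not (not q or Box q), u
9. q, u
10. not Box q, u
11. not q or Box q, v
12. not (p and (not q or Box q)), v
13. p, v
14. Box q, v
15. q, v
16. not (not q or Box q), v
17. not Box q, v
18. not q, w
19. not (p and (not q or Box q)), w
20. p, w
21. not (not q or Box q), w
22. q, w
23. not Box q, w
Accessibility: uRu, uRv, uRw, vRv, wRw
Branch closes: q and not q both at w.
(One branch shown.) All branches close.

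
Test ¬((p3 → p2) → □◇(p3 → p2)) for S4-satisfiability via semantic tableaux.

1. ¬((p3 → p2) → □◇(p3 → p2)), w0
2. p3 → p2, w0
3. ¬□◇(p3 → p2), w0
4. p2, w0
5. ¬◇(p3 → p2), w1
6. ¬(p3 → p2), w1
7. p3, w1
8. ¬p2, w1
Accessibility: w0Rw0, w0Rw1, w1Rw1

Satisfiable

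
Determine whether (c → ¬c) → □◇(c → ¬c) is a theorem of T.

No, not valid

Tableau for the negation ¬((c → ¬c) → □◇(c → ¬c)):
1. ¬((c → ¬c) → □◇(c → ¬c)), 0
2. c → ¬c, 0
3. ¬□◇(c → ¬c), 0
4. ¬c, 0
5. ¬◇(c → ¬c), 1
6. ¬(c → ¬c), 1
7. c, 1
Accessibility: 0R0, 0R1, 1R1
The negation has an open branch (countermodel exists).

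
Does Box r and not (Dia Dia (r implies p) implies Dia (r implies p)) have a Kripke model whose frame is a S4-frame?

Unsatisfiable (every branch closes)

1. Box r and not (Dia Dia (r implies p) implies Dia (r implies p)), 0
2. Box r, 0
3. not (Dia Dia (r implies p) implies Dia (r implies p)), 0
4. Dia Dia (r implies p), 0
5. not Dia (r implies p), 0
6. r, 0
7. not (r implies p), 0
8. not p, 0
9. Dia (r implies p), 1
10. r, 1
11. not (r implies p), 1
12. not p, 1
13. r implies p, 2
14. r, 2
15. not (r implies p), 2
16. not p, 2
17. p, 2
Accessibility: 0R0, 0R1, 0R2, 1R1, 1R2, 2R2
Branch closes: p and not p both at 2.
All branches of the tableau close; one closing branch shown above.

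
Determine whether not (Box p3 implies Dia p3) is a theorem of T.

Invalid (countermodel exists)

Tableau for the negation Box p3 implies Dia p3:
1. Box p3 implies Dia p3, w0
2. Dia p3, w0   [implies-rule on 1 (branches; this branch)]
3. p3, w1   [Dia-rule on 2: fresh world w1, w0Rw1]
Accessibility: w0Rw0, w0Rw1, w1Rw1
The negation has an open branch (countermodel exists).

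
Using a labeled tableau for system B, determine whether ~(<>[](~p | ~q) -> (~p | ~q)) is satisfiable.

1. ~(<>[](~p | ~q) -> (~p | ~q)), u
2. <>[](~p | ~q), u   [~->-rule on 1]
3. ~(~p | ~q), u   [~->-rule on 1]
4. p, u   [~|-rule on 3]
5. q, u   [~|-rule on 3]
6. [](~p | ~q), v   [<>-rule on 2: fresh world v, uRv]
7. ~p | ~q, u   [[]-rule on 6 via vRu]
8. ~p | ~q, v   [[]-rule on 6 via vRv]
9. ~q, u   [|-rule on 7 (branches; this branch)]
Accessibility: uRu, uRv, vRu, vRv
Branch closes: q and ~q both at u.
All branches of the tableau close; one closing branch shown above.

No, unsatisfiable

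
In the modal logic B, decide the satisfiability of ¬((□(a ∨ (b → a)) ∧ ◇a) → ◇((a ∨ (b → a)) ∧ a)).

1. ¬((□(a ∨ (b → a)) ∧ ◇a) → ◇((a ∨ (b → a)) ∧ a)), w0
2. □(a ∨ (b → a)) ∧ ◇a, w0
3. ¬◇((a ∨ (b → a)) ∧ a), w0
4. □(a ∨ (b → a)), w0
5. ◇a, w0
6. ¬((a ∨ (b → a)) ∧ a), w0
7. a ∨ (b → a), w0
8. ¬a, w0
9. b → a, w0
10. ¬b, w0
11. a, w1
12. ¬((a ∨ (b → a)) ∧ a), w1
13. a ∨ (b → a), w1
14. ¬(a ∨ (b → a)), w1
15. ¬a, w1
16. ¬(b → a), w1
Accessibility: w0Rw0, w0Rw1, w1Rw0, w1Rw1
Branch closes: a and ¬a both at w1.
(One branch shown.) All branches close.

No, unsatisfiable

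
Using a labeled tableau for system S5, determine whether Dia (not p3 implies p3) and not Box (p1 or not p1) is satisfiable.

No, unsatisfiable

1. Dia (not p3 implies p3) and not Box (p1 or not p1), u
2. Dia (not p3 implies p3), u
3. not Box (p1 or not p1), u
4. not p3 implies p3, v
5. p3, v
6. not (p1 or not p1), w
7. not p1, w
8. p1, w
Accessibility: uRu, uRv, uRw, vRu, vRv, vRw, wRu, wRv, wRw
Branch closes: p1 and not p1 both at w.
All branches of the tableau close; one closing branch shown above.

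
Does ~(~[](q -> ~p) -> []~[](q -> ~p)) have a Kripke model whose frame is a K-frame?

Satisfiable (open branch found)

1. ~(~[](q -> ~p) -> []~[](q -> ~p)), w0
2. ~[](q -> ~p), w0
3. ~[]~[](q -> ~p), w0
4. ~(q -> ~p), w1
5. q, w1
6. p, w1
7. [](q -> ~p), w2
Accessibility: w0Rw1, w0Rw2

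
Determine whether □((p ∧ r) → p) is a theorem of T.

Tableau for the negation ¬□((p ∧ r) → p):
1. ¬□((p ∧ r) → p), w0
2. ¬((p ∧ r) → p), w1
3. p ∧ r, w1
4. ¬p, w1
5. p, w1
6. r, w1
Accessibility: w0Rw0, w0Rw1, w1Rw1
Branch closes: p and ¬p both at w1.
Every branch of the negation's tableau closes; the branch above is one of them.

Valid in T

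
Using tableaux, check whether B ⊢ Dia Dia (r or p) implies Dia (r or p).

Tableau for the negation not (Dia Dia (r or p) implies Dia (r or p)):
1. not (Dia Dia (r or p) implies Dia (r or p)), 0
2. Dia Dia (r or p), 0   [neg-implies-rule on 1]
3. not Dia (r or p), 0   [neg-implies-rule on 1]
4. not (r or p), 0   [neg-Dia-rule on 3 via 0R0]
5. not r, 0   [neg-or-rule on 4]
6. not p, 0   [neg-or-rule on 4]
7. Dia (r or p), 1   [Dia-rule on 2: fresh world 1, 0R1]
8. not (r or p), 1   [neg-Dia-rule on 3 via 0R1]
9. not r, 1   [neg-or-rule on 8]
10. not p, 1   [neg-or-rule on 8]
11. r or p, 2   [Dia-rule on 7: fresh world 2, 1R2]
12. p, 2   [or-rule on 11 (branches; this branch)]
Accessibility: 0R0, 0R1, 1R0, 1R1, 1R2, 2R1, 2R2
The negation has an open branch (countermodel exists).

No, not valid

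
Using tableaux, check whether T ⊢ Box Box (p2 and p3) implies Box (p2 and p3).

Yes, valid

Tableau for the negation not (Box Box (p2 and p3) implies Box (p2 and p3)):
1. not (Box Box (p2 and p3) implies Box (p2 and p3)), w0
2. Box Box (p2 and p3), w0
3. not Box (p2 and p3), w0
4. Box (p2 and p3), w0
5. p2 and p3, w0
6. p2, w0
7. p3, w0
8. not (p2 and p3), w1
9. Box (p2 and p3), w1
10. p2 and p3, w1
11. p2, w1
12. p3, w1
13. not p3, w1
Accessibility: w0Rw0, w0Rw1, w1Rw1
Branch closes: p3 and not p3 both at w1.
All branches of the negation close; one closing branch shown above.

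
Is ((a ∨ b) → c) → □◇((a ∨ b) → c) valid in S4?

Invalid (countermodel exists)

Tableau for the negation ¬(((a ∨ b) → c) → □◇((a ∨ b) → c)):
1. ¬(((a ∨ b) → c) → □◇((a ∨ b) → c)), u
2. (a ∨ b) → c, u
3. ¬□◇((a ∨ b) → c), u
4. c, u
5. ¬◇((a ∨ b) → c), v
6. ¬((a ∨ b) → c), v
7. a ∨ b, v
8. ¬c, v
9. b, v
Accessibility: uRu, uRv, vRv
The negation has an open branch (countermodel exists).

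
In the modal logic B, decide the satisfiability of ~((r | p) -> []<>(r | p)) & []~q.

1. ~((r | p) -> []<>(r | p)) & []~q, u
2. ~((r | p) -> []<>(r | p)), u   [&-rule on 1]
3. []~q, u   [&-rule on 1]
4. r | p, u   [~->-rule on 2]
5. ~[]<>(r | p), u   [~->-rule on 2]
6. ~q, u   [[]-rule on 3 via uRu]
7. p, u   [|-rule on 4 (branches; this branch)]
8. ~<>(r | p), v   [~[]-rule on 5: fresh world v, uRv]
9. ~q, v   [[]-rule on 3 via uRv]
10. ~(r | p), u   [~<>-rule on 8 via vRu]
11. ~r, u   [~|-rule on 10]
12. ~p, u   [~|-rule on 10]
Accessibility: uRu, uRv, vRu, vRv
Branch closes: p and ~p both at u.
Every branch closes; the branch above is one of them.

Unsatisfiable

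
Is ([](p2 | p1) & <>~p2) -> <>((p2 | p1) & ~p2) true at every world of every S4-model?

Tableau for the negation ~(([](p2 | p1) & <>~p2) -> <>((p2 | p1) & ~p2)):
1. ~(([](p2 | p1) & <>~p2) -> <>((p2 | p1) & ~p2)), w0
2. [](p2 | p1) & <>~p2, w0
3. ~<>((p2 | p1) & ~p2), w0
4. [](p2 | p1), w0
5. <>~p2, w0
6. ~((p2 | p1) & ~p2), w0
7. p2 | p1, w0
8. p2, w0
9. p1, w0
10. ~p2, w1
11. ~((p2 | p1) & ~p2), w1
12. p2 | p1, w1
13. ~(p2 | p1), w1
14. ~p1, w1
15. p1, w1
Accessibility: w0Rw0, w0Rw1, w1Rw1
Branch closes: p1 and ~p1 both at w1.
All branches of the negation close; one closing branch shown above.

Yes, valid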